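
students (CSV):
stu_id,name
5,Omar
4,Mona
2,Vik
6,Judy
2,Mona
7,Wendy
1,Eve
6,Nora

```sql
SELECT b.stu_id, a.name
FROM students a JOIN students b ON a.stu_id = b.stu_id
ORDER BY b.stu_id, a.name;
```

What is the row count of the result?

INNER JOIN keeps only pairs where the ON condition holds.
Matching on a.stu_id = b.stu_id.
- stu_id=5: 1 matching b row(s), so 1 row(s) emitted.
- stu_id=4: 1 matching b row(s), so 1 row(s) emitted.
- stu_id=2: 2 matching b row(s), so 2 row(s) emitted.
- stu_id=6: 2 matching b row(s), so 2 row(s) emitted.
- stu_id=2: 2 matching b row(s), so 2 row(s) emitted.
- stu_id=7: 1 matching b row(s), so 1 row(s) emitted.
- stu_id=1: 1 matching b row(s), so 1 row(s) emitted.
- stu_id=6: 2 matching b row(s), so 2 row(s) emitted.
Total: 12 rows.

12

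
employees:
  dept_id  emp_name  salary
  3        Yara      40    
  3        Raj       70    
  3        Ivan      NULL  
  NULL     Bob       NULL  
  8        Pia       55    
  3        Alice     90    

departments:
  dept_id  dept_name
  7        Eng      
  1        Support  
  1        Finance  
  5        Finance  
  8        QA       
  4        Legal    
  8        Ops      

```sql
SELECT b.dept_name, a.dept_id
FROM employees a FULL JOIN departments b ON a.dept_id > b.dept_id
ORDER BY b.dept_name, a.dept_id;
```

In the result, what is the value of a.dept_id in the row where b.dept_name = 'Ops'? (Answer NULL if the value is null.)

FULL OUTER JOIN keeps every row from both sides; unmatched rows get NULL for the other side's columns.
Matching on a.dept_id > b.dept_id. A NULL in a compared column never satisfies the condition.
- dept_id=3: 2 matching b row(s), so 2 row(s) emitted.
- dept_id=3: 2 matching b row(s), so 2 row(s) emitted.
- dept_id=3: 2 matching b row(s), so 2 row(s) emitted.
- dept_id=NULL: no b row matches, row kept with b columns NULL.
- dept_id=8: 5 matching b row(s), so 5 row(s) emitted.
- dept_id=3: 2 matching b row(s), so 2 row(s) emitted.
- 2 b row(s) had no a match → kept, a columns NULL.

NULL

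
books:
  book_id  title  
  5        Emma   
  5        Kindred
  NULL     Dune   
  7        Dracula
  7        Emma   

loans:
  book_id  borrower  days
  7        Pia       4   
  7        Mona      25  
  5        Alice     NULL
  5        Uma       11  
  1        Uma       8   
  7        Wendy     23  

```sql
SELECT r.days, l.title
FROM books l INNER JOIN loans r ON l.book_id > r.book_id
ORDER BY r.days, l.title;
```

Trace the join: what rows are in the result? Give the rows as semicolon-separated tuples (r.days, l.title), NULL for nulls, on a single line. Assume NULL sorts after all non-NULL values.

INNER JOIN keeps only pairs where the ON condition holds.
Matching on l.book_id > r.book_id. A NULL in a compared column never satisfies the condition.
Matched pairs: 8.

(8, Dracula); (8, Emma); (8, Emma); (8, Kindred); (11, Dracula); (11, Emma); (NULL, Dracula); (NULL, Emma)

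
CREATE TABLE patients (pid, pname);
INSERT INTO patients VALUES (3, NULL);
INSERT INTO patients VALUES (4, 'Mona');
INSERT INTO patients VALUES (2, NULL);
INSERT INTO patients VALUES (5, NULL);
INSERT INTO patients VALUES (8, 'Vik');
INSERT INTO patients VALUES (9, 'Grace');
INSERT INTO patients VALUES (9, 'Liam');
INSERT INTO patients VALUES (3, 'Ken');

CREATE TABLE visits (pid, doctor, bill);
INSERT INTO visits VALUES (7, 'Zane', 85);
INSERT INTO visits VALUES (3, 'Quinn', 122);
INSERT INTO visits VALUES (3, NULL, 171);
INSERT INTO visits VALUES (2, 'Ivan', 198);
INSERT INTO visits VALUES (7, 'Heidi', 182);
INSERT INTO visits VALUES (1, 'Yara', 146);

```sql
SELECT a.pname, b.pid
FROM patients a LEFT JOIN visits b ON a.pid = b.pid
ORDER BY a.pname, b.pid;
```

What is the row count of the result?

LEFT JOIN keeps every row from `patients`; unmatched rows get NULL for `visits`'s columns.
Matching on a.pid = b.pid.
- a (pid=3) pairs with 2 row(s) of b.
- a (pid=4) has no partner → padded with NULL.
- a (pid=2) pairs with 1 row(s) of b.
- a (pid=5) has no partner → padded with NULL.
- a (pid=8) has no partner → padded with NULL.
- a (pid=9) has no partner → padded with NULL.
- a (pid=9) has no partner → padded with NULL.
- a (pid=3) pairs with 2 row(s) of b.
Total: 5 matched + 5 padded = 10 rows.

10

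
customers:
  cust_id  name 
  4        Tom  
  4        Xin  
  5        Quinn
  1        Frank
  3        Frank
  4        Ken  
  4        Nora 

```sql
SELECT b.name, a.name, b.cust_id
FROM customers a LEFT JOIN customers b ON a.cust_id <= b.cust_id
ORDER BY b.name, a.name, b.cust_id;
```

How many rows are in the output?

LEFT JOIN keeps every row from `customers a`; unmatched rows get NULL for `customers b`'s columns.
Matching on a.cust_id <= b.cust_id.
- cust_id=4: 5 matching b row(s), so 5 row(s) emitted.
- cust_id=4: 5 matching b row(s), so 5 row(s) emitted.
- cust_id=5: 1 matching b row(s), so 1 row(s) emitted.
- cust_id=1: 7 matching b row(s), so 7 row(s) emitted.
- cust_id=3: 6 matching b row(s), so 6 row(s) emitted.
- cust_id=4: 5 matching b row(s), so 5 row(s) emitted.
- cust_id=4: 5 matching b row(s), so 5 row(s) emitted.
Total: 34 rows.

34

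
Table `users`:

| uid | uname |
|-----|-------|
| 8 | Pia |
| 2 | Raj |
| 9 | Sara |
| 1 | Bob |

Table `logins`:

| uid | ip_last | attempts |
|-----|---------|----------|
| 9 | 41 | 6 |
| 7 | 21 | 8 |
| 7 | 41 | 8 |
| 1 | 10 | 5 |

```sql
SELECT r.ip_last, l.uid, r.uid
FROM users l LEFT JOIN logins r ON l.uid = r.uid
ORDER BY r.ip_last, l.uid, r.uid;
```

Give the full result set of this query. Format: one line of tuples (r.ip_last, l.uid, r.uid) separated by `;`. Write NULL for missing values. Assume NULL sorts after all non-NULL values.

(10, 1, 1); (41, 9, 9); (NULL, 2, NULL); (NULL, 8, NULL)

LEFT JOIN keeps every row from `users`; unmatched rows get NULL for `logins`'s columns.
Matching on l.uid = r.uid.
Matched pairs: 2; unmatched l rows kept: 2.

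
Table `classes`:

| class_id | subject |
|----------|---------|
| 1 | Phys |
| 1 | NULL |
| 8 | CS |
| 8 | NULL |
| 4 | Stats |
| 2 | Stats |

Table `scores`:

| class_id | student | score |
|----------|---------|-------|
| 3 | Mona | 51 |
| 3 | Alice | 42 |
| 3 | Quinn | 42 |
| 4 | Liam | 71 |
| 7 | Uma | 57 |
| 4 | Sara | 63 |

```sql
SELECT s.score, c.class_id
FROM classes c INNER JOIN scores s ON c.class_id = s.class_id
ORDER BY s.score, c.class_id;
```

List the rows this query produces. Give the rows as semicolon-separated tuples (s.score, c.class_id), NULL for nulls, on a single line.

INNER JOIN keeps only pairs where the ON condition holds.
Matching on c.class_id = s.class_id.
- c (class_id=1) has no partner → excluded.
- c (class_id=1) has no partner → excluded.
- c (class_id=8) has no partner → excluded.
- c (class_id=8) has no partner → excluded.
- c (class_id=4) pairs with 2 row(s) of s.
- c (class_id=2) has no partner → excluded.
After projecting and ordering:
s.score | c.class_id
63 | 4
71 | 4

(63, 4); (71, 4)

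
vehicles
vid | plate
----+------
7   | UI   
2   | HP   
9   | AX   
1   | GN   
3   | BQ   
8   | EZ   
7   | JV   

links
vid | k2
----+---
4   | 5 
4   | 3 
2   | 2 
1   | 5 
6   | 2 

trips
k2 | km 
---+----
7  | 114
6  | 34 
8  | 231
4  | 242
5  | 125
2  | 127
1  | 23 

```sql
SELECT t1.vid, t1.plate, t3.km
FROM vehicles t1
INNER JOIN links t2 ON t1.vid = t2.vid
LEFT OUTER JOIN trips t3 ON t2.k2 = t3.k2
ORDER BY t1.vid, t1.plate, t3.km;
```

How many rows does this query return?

2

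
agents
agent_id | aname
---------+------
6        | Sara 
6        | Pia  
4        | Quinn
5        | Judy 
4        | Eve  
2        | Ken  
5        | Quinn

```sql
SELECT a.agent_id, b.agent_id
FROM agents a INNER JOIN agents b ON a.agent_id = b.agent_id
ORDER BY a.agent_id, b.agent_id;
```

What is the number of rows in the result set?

13

INNER JOIN keeps only pairs where the ON condition holds.
Matching on a.agent_id = b.agent_id.
Matched pairs: 13.
Total: 13 rows.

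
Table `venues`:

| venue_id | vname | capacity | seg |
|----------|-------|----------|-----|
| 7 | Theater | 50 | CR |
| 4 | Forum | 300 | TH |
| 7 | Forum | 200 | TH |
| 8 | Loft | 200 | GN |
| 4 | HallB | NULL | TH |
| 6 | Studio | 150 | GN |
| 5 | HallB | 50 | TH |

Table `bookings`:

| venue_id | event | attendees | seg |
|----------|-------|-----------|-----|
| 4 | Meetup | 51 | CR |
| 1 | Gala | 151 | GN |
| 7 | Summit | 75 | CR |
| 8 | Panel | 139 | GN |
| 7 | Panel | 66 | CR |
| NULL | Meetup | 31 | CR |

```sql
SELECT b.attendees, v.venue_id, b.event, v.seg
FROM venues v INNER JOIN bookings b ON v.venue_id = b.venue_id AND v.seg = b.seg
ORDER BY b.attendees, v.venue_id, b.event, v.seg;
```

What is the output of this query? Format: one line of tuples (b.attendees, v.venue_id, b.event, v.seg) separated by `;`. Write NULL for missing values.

INNER JOIN keeps only pairs where the ON condition holds.
Matching on v.venue_id = b.venue_id AND v.seg = b.seg. A NULL in a compared column never satisfies the condition.
- v[0] venue_id=7, seg=CR → 2 match(es) in b → 2 row(s).
- v[1] venue_id=4, seg=TH → no match; dropped.
- v[2] venue_id=7, seg=TH → no match; dropped.
- v[3] venue_id=8, seg=GN → 1 match(es) in b → 1 row(s).
- v[4] venue_id=4, seg=TH → no match; dropped.
- v[5] venue_id=6, seg=GN → no match; dropped.
- v[6] venue_id=5, seg=TH → no match; dropped.
After projecting and ordering:
b.attendees | v.venue_id | b.event | v.seg
66 | 7 | Panel | CR
75 | 7 | Summit | CR
139 | 8 | Panel | GN

(66, 7, Panel, CR); (75, 7, Summit, CR); (139, 8, Panel, GN)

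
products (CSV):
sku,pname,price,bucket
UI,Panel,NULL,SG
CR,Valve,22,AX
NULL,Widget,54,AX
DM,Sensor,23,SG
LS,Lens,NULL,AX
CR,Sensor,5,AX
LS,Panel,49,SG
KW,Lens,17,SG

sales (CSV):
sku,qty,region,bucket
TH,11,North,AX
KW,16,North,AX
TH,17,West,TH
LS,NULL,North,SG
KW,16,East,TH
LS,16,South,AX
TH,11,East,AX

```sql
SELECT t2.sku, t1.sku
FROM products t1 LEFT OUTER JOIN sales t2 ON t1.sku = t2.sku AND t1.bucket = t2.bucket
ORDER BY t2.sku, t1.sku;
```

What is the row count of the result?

8

LEFT JOIN keeps every row from `products`; unmatched rows get NULL for `sales`'s columns.
Matching on t1.sku = t2.sku AND t1.bucket = t2.bucket. A NULL in a compared column never satisfies the condition.
Matched pairs: 2; unmatched t1 rows kept: 6.
Total: 2 matched + 6 padded = 8 rows.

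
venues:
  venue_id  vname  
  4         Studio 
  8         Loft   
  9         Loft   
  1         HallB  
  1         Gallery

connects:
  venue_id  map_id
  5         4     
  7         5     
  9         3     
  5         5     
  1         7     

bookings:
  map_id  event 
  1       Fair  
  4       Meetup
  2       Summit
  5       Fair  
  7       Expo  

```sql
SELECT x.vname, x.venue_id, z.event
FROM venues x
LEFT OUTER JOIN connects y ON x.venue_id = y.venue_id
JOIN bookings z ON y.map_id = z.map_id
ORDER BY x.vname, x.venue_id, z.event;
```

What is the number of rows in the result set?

Step 1 — x LEFT JOIN y on venue_id → 5 row(s).
Then INNER JOIN `bookings z` on map_id: keep only rows whose y.map_id appears in z.
Result: 2 row(s).

2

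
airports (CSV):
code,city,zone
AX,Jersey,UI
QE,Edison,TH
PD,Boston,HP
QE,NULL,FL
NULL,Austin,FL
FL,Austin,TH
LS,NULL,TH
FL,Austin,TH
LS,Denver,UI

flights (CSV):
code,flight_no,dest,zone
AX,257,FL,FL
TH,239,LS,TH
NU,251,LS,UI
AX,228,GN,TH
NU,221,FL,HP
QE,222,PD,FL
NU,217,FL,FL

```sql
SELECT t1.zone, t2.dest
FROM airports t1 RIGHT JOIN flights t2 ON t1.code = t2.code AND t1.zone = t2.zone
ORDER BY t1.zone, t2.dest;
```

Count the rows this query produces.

7

RIGHT JOIN keeps every row from `flights`; unmatched rows get NULL for `airports`'s columns.
Matching on t1.code = t2.code AND t1.zone = t2.zone. A NULL in a compared column never satisfies the condition.
- code=AX, zone=UI: no matching t2 row.
- code=QE, zone=TH: no matching t2 row.
- code=PD, zone=HP: no matching t2 row.
- code=QE, zone=FL: 1 matching t2 row(s), so 1 row(s) emitted.
- code=NULL, zone=FL: no matching t2 row.
- code=FL, zone=TH: no matching t2 row.
- code=LS, zone=TH: no matching t2 row.
- code=FL, zone=TH: no matching t2 row.
- code=LS, zone=UI: no matching t2 row.
- plus 6 unmatched t2 row(s), each kept with NULL t1 columns.
Total: 1 matched + 6 padded = 7 rows.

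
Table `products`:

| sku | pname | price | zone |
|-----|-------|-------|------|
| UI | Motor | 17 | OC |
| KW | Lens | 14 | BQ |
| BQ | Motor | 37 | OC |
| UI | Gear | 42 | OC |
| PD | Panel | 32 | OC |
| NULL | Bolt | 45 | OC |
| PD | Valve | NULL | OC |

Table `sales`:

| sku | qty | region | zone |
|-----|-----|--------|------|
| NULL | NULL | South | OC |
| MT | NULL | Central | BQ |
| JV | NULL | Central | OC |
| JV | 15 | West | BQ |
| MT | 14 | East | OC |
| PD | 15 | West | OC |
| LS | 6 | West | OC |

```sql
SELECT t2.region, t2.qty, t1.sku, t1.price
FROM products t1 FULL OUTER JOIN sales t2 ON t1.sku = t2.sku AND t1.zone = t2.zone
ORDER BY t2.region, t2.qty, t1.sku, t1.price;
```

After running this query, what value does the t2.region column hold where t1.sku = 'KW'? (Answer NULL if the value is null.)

NULL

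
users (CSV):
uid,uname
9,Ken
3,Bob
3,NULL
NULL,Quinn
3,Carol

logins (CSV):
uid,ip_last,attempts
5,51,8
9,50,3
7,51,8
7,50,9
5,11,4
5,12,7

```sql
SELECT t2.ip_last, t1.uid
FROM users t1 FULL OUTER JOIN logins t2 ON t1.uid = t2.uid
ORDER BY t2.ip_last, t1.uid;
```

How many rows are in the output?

FULL OUTER JOIN keeps every row from both sides; unmatched rows get NULL for the other side's columns.
Matching on t1.uid = t2.uid. A NULL in a compared column never satisfies the condition.
- uid=9: 1 matching t2 row(s), so 1 row(s) emitted.
- uid=3: no t2 row matches, row kept with t2 columns NULL.
- uid=3: no t2 row matches, row kept with t2 columns NULL.
- uid=NULL: no t2 row matches, row kept with t2 columns NULL.
- uid=3: no t2 row matches, row kept with t2 columns NULL.
- 5 t2 row(s) had no t1 match → kept, t1 columns NULL.
Total: 1 matched + 9 padded = 10 rows.

10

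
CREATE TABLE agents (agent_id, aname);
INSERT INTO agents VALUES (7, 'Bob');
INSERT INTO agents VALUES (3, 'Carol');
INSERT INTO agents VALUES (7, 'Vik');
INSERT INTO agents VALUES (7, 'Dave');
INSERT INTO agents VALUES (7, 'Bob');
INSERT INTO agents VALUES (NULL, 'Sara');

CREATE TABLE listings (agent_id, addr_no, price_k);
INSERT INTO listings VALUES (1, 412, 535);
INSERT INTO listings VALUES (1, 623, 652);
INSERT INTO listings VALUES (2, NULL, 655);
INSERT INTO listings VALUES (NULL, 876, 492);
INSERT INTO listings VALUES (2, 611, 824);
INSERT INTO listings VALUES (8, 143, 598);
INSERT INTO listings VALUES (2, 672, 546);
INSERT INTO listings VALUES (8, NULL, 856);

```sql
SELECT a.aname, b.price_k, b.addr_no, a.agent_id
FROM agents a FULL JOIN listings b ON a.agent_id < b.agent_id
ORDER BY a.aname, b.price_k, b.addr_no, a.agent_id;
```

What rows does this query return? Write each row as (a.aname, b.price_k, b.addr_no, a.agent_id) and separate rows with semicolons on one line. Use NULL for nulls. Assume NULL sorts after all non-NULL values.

FULL OUTER JOIN keeps every row from both sides; unmatched rows get NULL for the other side's columns.
Matching on a.agent_id < b.agent_id. A NULL in a compared column never satisfies the condition.
Matched pairs: 10; unmatched a rows kept: 1; unmatched b rows kept: 6.

(Bob, 598, 143, 7); (Bob, 598, 143, 7); (Bob, 856, NULL, 7); (Bob, 856, NULL, 7); (Carol, 598, 143, 3); (Carol, 856, NULL, 3); (Dave, 598, 143, 7); (Dave, 856, NULL, 7); (Sara, NULL, NULL, NULL); (Vik, 598, 143, 7); (Vik, 856, NULL, 7); (NULL, 492, 876, NULL); (NULL, 535, 412, NULL); (NULL, 546, 672, NULL); (NULL, 652, 623, NULL); (NULL, 655, NULL, NULL); (NULL, 824, 611, NULL)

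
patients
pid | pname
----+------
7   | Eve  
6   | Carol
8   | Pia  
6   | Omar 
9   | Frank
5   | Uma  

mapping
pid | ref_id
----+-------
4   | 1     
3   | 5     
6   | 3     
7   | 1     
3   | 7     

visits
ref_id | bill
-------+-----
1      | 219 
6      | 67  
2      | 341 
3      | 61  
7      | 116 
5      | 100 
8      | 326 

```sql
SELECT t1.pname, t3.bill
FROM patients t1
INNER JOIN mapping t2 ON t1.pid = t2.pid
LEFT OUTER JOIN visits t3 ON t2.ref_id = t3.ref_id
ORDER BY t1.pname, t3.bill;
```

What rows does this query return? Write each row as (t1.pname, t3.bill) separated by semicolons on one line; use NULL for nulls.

(Carol, 61); (Eve, 219); (Omar, 61)

Step 1 — t1 INNER JOIN t2 on pid → 3 row(s).
Then LEFT JOIN `visits t3` on ref_id: each of those 3 rows is kept; rows whose t2.ref_id has no match in t3 get NULL for t3's columns.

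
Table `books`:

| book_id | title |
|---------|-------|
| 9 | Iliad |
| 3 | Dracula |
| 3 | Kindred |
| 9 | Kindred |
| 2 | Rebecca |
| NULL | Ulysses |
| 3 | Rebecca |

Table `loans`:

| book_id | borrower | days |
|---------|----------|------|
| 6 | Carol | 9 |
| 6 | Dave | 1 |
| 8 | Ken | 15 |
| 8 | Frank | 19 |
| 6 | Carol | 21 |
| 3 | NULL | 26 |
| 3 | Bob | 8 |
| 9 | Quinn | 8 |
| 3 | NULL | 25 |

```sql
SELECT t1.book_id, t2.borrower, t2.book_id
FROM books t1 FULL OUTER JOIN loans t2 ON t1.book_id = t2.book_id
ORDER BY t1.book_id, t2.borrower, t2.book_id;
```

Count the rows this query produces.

18

FULL OUTER JOIN keeps every row from both sides; unmatched rows get NULL for the other side's columns.
Matching on t1.book_id = t2.book_id. A NULL in a compared column never satisfies the condition.
- t1 (book_id=9) pairs with 1 row(s) of t2.
- t1 (book_id=3) pairs with 3 row(s) of t2.
- t1 (book_id=3) pairs with 3 row(s) of t2.
- t1 (book_id=9) pairs with 1 row(s) of t2.
- t1 (book_id=2) has no partner → padded with NULL.
- t1 (book_id=NULL) has no partner → padded with NULL.
- t1 (book_id=3) pairs with 3 row(s) of t2.
- plus 5 unmatched t2 row(s), each kept with NULL t1 columns.
Total: 11 matched + 7 padded = 18 rows.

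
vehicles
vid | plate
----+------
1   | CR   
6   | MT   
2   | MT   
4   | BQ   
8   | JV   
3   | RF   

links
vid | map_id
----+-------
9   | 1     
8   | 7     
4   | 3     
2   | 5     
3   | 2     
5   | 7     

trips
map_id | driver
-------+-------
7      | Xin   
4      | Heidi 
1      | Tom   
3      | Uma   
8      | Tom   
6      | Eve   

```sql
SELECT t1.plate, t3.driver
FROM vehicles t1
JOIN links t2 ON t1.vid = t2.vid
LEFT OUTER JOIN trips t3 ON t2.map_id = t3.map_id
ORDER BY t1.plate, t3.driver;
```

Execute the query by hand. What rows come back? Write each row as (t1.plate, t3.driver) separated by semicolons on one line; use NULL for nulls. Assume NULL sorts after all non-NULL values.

Joins associate left-to-right: vehicles INNER JOIN links on vid gives 4 intermediate row(s).
Then LEFT JOIN `trips t3` on map_id: each of those 4 rows is kept; rows whose t2.map_id has no match in t3 get NULL for t3's columns.

(BQ, Uma); (JV, Xin); (MT, NULL); (RF, NULL)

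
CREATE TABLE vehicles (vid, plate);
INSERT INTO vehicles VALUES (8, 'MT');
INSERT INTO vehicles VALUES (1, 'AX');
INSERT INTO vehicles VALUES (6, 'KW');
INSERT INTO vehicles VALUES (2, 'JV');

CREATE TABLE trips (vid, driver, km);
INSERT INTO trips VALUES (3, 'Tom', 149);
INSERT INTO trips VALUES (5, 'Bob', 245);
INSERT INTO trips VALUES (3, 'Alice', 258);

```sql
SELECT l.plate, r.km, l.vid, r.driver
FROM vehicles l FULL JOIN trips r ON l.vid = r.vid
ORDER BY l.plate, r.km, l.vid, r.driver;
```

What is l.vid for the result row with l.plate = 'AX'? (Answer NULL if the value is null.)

FULL OUTER JOIN keeps every row from both sides; unmatched rows get NULL for the other side's columns.
Matching on l.vid = r.vid.
- l (vid=8) has no partner → padded with NULL.
- l (vid=1) has no partner → padded with NULL.
- l (vid=6) has no partner → padded with NULL.
- l (vid=2) has no partner → padded with NULL.
- 3 row(s) from r found no l partner → padded with NULL.

1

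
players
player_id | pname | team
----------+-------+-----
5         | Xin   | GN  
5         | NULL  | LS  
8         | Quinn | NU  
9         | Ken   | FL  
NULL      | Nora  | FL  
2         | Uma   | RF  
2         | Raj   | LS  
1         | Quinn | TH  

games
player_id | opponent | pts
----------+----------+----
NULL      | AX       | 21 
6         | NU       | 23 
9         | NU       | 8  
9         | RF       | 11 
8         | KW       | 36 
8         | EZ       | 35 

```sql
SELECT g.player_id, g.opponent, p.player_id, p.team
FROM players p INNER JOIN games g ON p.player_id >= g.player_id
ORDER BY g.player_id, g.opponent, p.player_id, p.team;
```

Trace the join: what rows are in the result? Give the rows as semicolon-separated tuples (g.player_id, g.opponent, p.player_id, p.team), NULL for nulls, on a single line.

(6, NU, 8, NU); (6, NU, 9, FL); (8, EZ, 8, NU); (8, EZ, 9, FL); (8, KW, 8, NU); (8, KW, 9, FL); (9, NU, 9, FL); (9, RF, 9, FL)

INNER JOIN keeps only pairs where the ON condition holds.
Matching on p.player_id >= g.player_id. A NULL in a compared column never satisfies the condition.
- player_id=5: no matching g row, dropped.
- player_id=5: no matching g row, dropped.
- player_id=8: 3 matching g row(s), so 3 row(s) emitted.
- player_id=9: 5 matching g row(s), so 5 row(s) emitted.
- player_id=NULL: no matching g row, dropped.
- player_id=2: no matching g row, dropped.
- player_id=2: no matching g row, dropped.
- player_id=1: no matching g row, dropped.
After projecting and ordering:
g.player_id | g.opponent | p.player_id | p.team
6 | NU | 8 | NU
6 | NU | 9 | FL
8 | EZ | 8 | NU
8 | EZ | 9 | FL
8 | KW | 8 | NU
8 | KW | 9 | FL
9 | NU | 9 | FL
9 | RF | 9 | FL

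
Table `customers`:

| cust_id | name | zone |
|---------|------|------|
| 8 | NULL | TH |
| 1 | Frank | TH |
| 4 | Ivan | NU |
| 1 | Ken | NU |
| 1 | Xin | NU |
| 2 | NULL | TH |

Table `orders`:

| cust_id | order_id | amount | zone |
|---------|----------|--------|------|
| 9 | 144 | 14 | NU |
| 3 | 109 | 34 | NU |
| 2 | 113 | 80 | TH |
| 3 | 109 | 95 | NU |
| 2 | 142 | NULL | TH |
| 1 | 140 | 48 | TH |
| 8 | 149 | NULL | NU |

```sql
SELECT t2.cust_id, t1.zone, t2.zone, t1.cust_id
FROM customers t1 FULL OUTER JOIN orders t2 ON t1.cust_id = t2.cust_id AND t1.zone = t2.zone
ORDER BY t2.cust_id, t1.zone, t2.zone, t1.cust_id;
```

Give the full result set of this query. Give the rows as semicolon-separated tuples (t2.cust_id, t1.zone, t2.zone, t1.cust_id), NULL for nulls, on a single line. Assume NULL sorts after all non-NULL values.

FULL OUTER JOIN keeps every row from both sides; unmatched rows get NULL for the other side's columns.
Matching on t1.cust_id = t2.cust_id AND t1.zone = t2.zone.
Matched pairs: 3; unmatched t1 rows kept: 4; unmatched t2 rows kept: 4.

(1, TH, TH, 1); (2, TH, TH, 2); (2, TH, TH, 2); (3, NULL, NU, NULL); (3, NULL, NU, NULL); (8, NULL, NU, NULL); (9, NULL, NU, NULL); (NULL, NU, NULL, 1); (NULL, NU, NULL, 1); (NULL, NU, NULL, 4); (NULL, TH, NULL, 8)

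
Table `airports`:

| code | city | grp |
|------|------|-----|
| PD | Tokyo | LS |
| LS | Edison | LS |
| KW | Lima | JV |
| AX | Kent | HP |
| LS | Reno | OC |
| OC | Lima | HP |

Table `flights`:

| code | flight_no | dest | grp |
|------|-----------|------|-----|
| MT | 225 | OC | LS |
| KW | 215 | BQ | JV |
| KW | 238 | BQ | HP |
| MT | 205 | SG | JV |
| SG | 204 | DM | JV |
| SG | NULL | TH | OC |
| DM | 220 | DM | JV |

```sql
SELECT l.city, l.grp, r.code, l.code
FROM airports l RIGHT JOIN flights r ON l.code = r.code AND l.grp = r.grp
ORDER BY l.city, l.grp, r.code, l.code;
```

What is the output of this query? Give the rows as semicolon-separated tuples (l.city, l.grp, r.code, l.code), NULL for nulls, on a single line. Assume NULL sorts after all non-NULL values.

(Lima, JV, KW, KW); (NULL, NULL, DM, NULL); (NULL, NULL, KW, NULL); (NULL, NULL, MT, NULL); (NULL, NULL, MT, NULL); (NULL, NULL, SG, NULL); (NULL, NULL, SG, NULL)

RIGHT JOIN keeps every row from `flights`; unmatched rows get NULL for `airports`'s columns.
Matching on l.code = r.code AND l.grp = r.grp.
- l[0] code=PD, grp=LS → no match.
- l[1] code=LS, grp=LS → no match.
- l[2] code=KW, grp=JV → 1 match(es) in r → 1 row(s).
- l[3] code=AX, grp=HP → no match.
- l[4] code=LS, grp=OC → no match.
- l[5] code=OC, grp=HP → no match.
- plus 6 unmatched r row(s), each kept with NULL l columns.
After projecting and ordering:
l.city | l.grp | r.code | l.code
Lima | JV | KW | KW
NULL | NULL | DM | NULL
NULL | NULL | KW | NULL
NULL | NULL | MT | NULL
NULL | NULL | MT | NULL
NULL | NULL | SG | NULL
NULL | NULL | SG | NULL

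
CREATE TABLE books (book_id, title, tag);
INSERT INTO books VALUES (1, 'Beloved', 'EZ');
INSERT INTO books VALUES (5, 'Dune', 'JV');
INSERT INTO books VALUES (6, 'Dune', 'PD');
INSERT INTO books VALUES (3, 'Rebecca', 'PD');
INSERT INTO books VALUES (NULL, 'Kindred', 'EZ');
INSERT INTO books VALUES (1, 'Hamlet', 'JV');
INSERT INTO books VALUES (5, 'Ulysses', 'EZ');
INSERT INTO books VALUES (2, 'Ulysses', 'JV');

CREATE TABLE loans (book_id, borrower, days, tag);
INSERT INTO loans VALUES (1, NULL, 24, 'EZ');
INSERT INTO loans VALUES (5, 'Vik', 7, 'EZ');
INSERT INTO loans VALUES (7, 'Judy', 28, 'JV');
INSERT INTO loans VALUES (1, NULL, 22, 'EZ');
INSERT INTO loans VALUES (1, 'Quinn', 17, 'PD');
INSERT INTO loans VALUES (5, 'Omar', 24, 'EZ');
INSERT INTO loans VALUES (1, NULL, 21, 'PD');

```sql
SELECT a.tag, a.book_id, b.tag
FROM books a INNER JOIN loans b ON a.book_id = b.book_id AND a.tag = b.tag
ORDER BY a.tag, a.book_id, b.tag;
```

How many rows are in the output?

4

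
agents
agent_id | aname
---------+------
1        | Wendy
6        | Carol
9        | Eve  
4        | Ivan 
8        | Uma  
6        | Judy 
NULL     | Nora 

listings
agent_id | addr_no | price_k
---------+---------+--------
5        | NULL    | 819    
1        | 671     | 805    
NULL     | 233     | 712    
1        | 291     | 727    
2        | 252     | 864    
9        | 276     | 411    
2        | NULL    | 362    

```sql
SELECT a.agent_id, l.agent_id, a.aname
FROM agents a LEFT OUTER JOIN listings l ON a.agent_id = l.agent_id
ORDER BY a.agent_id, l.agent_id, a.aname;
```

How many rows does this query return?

8

LEFT JOIN keeps every row from `agents`; unmatched rows get NULL for `listings`'s columns.
Matching on a.agent_id = l.agent_id. A NULL in a compared column never satisfies the condition.
Matched pairs: 3; unmatched a rows kept: 5.
Total: 3 matched + 5 padded = 8 rows.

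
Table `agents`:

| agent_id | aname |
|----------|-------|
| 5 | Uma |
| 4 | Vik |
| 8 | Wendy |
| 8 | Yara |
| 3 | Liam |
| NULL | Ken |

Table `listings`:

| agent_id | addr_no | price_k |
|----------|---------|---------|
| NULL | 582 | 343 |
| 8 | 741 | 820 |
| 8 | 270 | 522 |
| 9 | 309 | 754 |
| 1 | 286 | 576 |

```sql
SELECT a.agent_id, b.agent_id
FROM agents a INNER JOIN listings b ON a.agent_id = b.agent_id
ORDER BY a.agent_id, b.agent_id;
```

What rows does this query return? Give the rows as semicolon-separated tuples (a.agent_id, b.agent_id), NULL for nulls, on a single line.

(8, 8); (8, 8); (8, 8); (8, 8)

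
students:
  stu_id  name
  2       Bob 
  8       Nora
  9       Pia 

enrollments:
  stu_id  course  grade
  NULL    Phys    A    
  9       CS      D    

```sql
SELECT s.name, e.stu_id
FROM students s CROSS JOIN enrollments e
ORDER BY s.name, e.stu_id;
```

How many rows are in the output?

CROSS JOIN pairs every row of `students` with every row of `enrollments`: 3 × 2 = 6 rows.

6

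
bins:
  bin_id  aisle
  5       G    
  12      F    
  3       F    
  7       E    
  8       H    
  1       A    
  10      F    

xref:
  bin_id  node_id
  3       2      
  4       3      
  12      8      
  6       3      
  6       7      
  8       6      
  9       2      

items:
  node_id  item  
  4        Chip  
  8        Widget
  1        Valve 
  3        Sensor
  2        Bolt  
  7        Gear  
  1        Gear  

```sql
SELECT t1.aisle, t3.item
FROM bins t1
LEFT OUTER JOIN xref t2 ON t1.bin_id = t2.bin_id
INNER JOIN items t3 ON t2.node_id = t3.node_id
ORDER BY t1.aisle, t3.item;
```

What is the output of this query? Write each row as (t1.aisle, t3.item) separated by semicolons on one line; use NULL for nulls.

Joins associate left-to-right: bins LEFT JOIN xref on bin_id gives 7 intermediate row(s).
Then INNER JOIN `items t3` on node_id: keep only rows whose t2.node_id appears in t3.

(F, Bolt); (F, Widget)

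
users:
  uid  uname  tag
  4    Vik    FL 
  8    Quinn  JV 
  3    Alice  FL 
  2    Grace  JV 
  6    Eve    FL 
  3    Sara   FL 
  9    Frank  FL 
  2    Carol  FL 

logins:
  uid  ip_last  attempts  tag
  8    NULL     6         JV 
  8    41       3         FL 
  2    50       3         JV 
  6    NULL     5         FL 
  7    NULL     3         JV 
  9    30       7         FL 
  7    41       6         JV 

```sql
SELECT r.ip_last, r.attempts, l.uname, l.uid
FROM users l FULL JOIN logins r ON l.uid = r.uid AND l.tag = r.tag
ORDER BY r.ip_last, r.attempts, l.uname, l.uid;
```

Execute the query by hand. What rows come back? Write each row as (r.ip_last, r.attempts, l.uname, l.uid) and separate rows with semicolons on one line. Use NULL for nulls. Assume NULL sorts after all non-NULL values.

FULL OUTER JOIN keeps every row from both sides; unmatched rows get NULL for the other side's columns.
Matching on l.uid = r.uid AND l.tag = r.tag.
Matched pairs: 4; unmatched l rows kept: 4; unmatched r rows kept: 3.

(30, 7, Frank, 9); (41, 3, NULL, NULL); (41, 6, NULL, NULL); (50, 3, Grace, 2); (NULL, 3, NULL, NULL); (NULL, 5, Eve, 6); (NULL, 6, Quinn, 8); (NULL, NULL, Alice, 3); (NULL, NULL, Carol, 2); (NULL, NULL, Sara, 3); (NULL, NULL, Vik, 4)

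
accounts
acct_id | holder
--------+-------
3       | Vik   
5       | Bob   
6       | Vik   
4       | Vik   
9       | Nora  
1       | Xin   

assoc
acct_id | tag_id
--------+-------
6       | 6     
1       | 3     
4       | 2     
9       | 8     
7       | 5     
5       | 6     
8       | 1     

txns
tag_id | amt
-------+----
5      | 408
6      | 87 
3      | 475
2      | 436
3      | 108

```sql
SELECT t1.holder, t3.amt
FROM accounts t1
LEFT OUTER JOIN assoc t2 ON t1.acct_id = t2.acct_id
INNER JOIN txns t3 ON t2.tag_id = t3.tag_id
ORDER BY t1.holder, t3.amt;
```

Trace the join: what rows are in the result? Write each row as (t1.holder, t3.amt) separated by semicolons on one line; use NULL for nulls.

(Bob, 87); (Vik, 87); (Vik, 436); (Xin, 108); (Xin, 475)

Evaluate left to right. First `accounts t1 LEFT JOIN assoc t2` on acct_id: 6 row(s).
Then INNER JOIN `txns t3` on tag_id: keep only rows whose t2.tag_id appears in t3.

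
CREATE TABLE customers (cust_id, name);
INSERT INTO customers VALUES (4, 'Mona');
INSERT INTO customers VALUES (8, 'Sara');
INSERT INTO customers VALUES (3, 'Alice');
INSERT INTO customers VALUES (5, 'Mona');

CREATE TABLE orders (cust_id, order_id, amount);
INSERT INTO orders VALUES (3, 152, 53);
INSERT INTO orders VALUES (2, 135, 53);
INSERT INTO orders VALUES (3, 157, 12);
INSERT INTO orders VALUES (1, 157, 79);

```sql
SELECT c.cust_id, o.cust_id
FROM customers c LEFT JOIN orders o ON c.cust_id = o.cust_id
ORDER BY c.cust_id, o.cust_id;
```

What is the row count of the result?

5

LEFT JOIN keeps every row from `customers`; unmatched rows get NULL for `orders`'s columns.
Matching on c.cust_id = o.cust_id.
- cust_id=4: no o row matches, row kept with o columns NULL.
- cust_id=8: no o row matches, row kept with o columns NULL.
- cust_id=3: 2 matching o row(s), so 2 row(s) emitted.
- cust_id=5: no o row matches, row kept with o columns NULL.
Total: 2 matched + 3 padded = 5 rows.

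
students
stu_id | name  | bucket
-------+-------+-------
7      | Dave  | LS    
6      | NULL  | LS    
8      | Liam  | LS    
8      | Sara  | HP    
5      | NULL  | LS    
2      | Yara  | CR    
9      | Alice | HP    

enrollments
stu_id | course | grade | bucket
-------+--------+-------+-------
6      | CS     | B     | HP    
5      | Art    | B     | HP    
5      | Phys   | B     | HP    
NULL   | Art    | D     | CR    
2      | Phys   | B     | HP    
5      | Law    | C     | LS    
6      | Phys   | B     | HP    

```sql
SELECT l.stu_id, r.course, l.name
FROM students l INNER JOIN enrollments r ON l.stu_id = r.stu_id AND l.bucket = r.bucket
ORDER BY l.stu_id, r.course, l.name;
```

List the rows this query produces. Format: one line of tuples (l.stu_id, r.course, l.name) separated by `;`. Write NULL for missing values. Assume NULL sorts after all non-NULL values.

(5, Law, NULL)

INNER JOIN keeps only pairs where the ON condition holds.
Matching on l.stu_id = r.stu_id AND l.bucket = r.bucket. A NULL in a compared column never satisfies the condition.
- stu_id=7, bucket=LS: no matching r row, dropped.
- stu_id=6, bucket=LS: no matching r row, dropped.
- stu_id=8, bucket=LS: no matching r row, dropped.
- stu_id=8, bucket=HP: no matching r row, dropped.
- stu_id=5, bucket=LS: 1 matching r row(s), so 1 row(s) emitted.
- stu_id=2, bucket=CR: no matching r row, dropped.
- stu_id=9, bucket=HP: no matching r row, dropped.
After projecting and ordering:
l.stu_id | r.course | l.name
5 | Law | NULL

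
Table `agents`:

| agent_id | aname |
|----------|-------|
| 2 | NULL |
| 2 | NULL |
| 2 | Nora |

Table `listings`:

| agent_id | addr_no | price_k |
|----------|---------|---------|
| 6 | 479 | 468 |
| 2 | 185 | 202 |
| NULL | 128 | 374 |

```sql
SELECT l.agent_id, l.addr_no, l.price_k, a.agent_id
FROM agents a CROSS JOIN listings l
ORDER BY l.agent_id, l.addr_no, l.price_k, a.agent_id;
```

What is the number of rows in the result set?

CROSS JOIN pairs every row of `agents` with every row of `listings`: 3 × 3 = 9 rows.

9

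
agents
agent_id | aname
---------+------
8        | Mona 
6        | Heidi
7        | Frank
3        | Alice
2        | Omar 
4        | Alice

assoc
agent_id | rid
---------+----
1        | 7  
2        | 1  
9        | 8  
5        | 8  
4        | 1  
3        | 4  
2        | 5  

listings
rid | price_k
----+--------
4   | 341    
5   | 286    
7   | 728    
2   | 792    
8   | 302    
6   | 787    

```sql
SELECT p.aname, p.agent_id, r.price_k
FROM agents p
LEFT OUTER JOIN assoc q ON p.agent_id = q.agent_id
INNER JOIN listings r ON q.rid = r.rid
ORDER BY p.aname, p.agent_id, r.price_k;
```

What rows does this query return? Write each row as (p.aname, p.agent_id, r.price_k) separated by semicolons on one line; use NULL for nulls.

(Alice, 3, 341); (Omar, 2, 286)

Step 1 — p LEFT JOIN q on agent_id → 7 row(s).
Then INNER JOIN `listings r` on rid: keep only rows whose q.rid appears in r.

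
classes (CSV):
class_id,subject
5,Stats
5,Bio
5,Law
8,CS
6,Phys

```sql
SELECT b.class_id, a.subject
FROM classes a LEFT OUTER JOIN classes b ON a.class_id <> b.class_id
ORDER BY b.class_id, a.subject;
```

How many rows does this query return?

14

LEFT JOIN keeps every row from `classes a`; unmatched rows get NULL for `classes b`'s columns.
Matching on a.class_id <> b.class_id.
- a (class_id=5) pairs with 2 row(s) of b.
- a (class_id=5) pairs with 2 row(s) of b.
- a (class_id=5) pairs with 2 row(s) of b.
- a (class_id=8) pairs with 4 row(s) of b.
- a (class_id=6) pairs with 4 row(s) of b.
Total: 14 rows.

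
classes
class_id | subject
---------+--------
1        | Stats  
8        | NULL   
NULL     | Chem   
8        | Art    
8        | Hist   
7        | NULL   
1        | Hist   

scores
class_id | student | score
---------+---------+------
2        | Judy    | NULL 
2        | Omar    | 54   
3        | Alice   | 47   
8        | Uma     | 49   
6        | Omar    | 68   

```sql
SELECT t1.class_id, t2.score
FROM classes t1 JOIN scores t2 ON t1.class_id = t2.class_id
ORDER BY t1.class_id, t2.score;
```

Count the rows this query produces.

3

INNER JOIN keeps only pairs where the ON condition holds.
Matching on t1.class_id = t2.class_id. A NULL in a compared column never satisfies the condition.
- t1 (class_id=1) has no partner → excluded.
- t1 (class_id=8) pairs with 1 row(s) of t2.
- t1 (class_id=NULL) has no partner → excluded.
- t1 (class_id=8) pairs with 1 row(s) of t2.
- t1 (class_id=8) pairs with 1 row(s) of t2.
- t1 (class_id=7) has no partner → excluded.
- t1 (class_id=1) has no partner → excluded.
Total: 3 rows.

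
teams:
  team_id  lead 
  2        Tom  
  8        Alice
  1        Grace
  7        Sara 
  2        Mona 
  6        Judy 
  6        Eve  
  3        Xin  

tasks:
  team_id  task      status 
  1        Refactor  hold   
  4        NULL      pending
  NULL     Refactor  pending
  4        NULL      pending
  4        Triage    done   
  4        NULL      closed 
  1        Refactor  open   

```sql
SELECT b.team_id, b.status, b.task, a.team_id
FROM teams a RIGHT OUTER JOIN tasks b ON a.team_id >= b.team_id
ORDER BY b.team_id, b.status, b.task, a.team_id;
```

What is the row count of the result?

RIGHT JOIN keeps every row from `tasks`; unmatched rows get NULL for `teams`'s columns.
Matching on a.team_id >= b.team_id. A NULL in a compared column never satisfies the condition.
Matched pairs: 32; unmatched b rows kept: 1.
Total: 32 matched + 1 padded = 33 rows.

33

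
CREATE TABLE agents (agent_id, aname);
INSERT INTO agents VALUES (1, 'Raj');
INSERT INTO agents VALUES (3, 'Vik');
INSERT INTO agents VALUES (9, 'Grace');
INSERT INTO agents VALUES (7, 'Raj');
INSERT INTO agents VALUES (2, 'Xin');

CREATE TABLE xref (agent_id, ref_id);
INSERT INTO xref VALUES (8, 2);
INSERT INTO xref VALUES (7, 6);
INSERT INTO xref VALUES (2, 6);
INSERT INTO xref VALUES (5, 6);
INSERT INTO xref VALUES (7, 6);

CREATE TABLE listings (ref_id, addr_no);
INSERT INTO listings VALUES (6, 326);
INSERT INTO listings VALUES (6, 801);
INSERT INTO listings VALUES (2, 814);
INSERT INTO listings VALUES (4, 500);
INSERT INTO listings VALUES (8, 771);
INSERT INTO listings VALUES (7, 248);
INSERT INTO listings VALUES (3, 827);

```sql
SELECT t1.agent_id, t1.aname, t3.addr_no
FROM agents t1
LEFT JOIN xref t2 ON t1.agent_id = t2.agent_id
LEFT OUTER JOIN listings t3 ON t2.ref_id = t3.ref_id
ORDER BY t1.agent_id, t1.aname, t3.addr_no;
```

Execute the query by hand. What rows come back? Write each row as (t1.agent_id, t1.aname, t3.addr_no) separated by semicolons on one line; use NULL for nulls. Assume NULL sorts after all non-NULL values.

(1, Raj, NULL); (2, Xin, 326); (2, Xin, 801); (3, Vik, NULL); (7, Raj, 326); (7, Raj, 326); (7, Raj, 801); (7, Raj, 801); (9, Grace, NULL)

Joins associate left-to-right: agents LEFT JOIN xref on agent_id gives 6 intermediate row(s).
Then LEFT JOIN `listings t3` on ref_id: each of those 6 rows is kept; rows whose t2.ref_id has no match in t3 get NULL for t3's columns.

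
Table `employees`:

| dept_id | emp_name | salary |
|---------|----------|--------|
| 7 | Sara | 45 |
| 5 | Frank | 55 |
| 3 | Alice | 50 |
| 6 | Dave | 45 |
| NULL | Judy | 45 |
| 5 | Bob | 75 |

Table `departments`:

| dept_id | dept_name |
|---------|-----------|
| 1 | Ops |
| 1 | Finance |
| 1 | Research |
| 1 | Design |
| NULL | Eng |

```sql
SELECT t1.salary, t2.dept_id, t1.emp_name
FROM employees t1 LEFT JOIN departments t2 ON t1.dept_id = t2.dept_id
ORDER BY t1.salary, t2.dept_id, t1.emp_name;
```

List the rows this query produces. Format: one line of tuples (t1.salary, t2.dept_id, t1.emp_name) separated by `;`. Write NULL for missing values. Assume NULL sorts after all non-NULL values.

(45, NULL, Dave); (45, NULL, Judy); (45, NULL, Sara); (50, NULL, Alice); (55, NULL, Frank); (75, NULL, Bob)

LEFT JOIN keeps every row from `employees`; unmatched rows get NULL for `departments`'s columns.
Matching on t1.dept_id = t2.dept_id. A NULL in a compared column never satisfies the condition.
- dept_id=7: no t2 row matches, row kept with t2 columns NULL.
- dept_id=5: no t2 row matches, row kept with t2 columns NULL.
- dept_id=3: no t2 row matches, row kept with t2 columns NULL.
- dept_id=6: no t2 row matches, row kept with t2 columns NULL.
- dept_id=NULL: no t2 row matches, row kept with t2 columns NULL.
- dept_id=5: no t2 row matches, row kept with t2 columns NULL.
After projecting and ordering:
t1.salary | t2.dept_id | t1.emp_name
45 | NULL | Dave
45 | NULL | Judy
45 | NULL | Sara
50 | NULL | Alice
55 | NULL | Frank
75 | NULL | Bob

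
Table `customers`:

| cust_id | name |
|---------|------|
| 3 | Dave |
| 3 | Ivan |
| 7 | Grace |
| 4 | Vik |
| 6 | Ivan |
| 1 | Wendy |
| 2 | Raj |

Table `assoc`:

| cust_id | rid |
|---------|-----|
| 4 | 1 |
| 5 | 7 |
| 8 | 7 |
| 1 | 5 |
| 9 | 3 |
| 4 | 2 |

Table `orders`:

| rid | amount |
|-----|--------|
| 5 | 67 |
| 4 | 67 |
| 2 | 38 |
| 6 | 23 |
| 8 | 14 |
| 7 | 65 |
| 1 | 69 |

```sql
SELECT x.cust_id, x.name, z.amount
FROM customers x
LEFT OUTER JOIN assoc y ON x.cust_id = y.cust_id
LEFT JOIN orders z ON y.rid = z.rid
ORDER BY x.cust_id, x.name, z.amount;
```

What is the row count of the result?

8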